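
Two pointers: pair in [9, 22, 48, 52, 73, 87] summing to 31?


lo=0(9)+hi=5(87)=96
lo=0(9)+hi=4(73)=82
lo=0(9)+hi=3(52)=61
lo=0(9)+hi=2(48)=57
lo=0(9)+hi=1(22)=31

Yes: 9+22=31


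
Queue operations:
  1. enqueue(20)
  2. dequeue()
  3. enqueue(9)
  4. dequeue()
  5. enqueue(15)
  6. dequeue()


enqueue(20) -> [20]
dequeue()->20, []
enqueue(9) -> [9]
dequeue()->9, []
enqueue(15) -> [15]
dequeue()->15, []

Final queue: []


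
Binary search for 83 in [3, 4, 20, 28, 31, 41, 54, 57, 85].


Step 1: lo=0, hi=8, mid=4, val=31
Step 2: lo=5, hi=8, mid=6, val=54
Step 3: lo=7, hi=8, mid=7, val=57
Step 4: lo=8, hi=8, mid=8, val=85

Not found


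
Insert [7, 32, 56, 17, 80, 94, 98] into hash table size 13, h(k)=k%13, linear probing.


Insert 7: h=7 -> slot 7
Insert 32: h=6 -> slot 6
Insert 56: h=4 -> slot 4
Insert 17: h=4, 1 probes -> slot 5
Insert 80: h=2 -> slot 2
Insert 94: h=3 -> slot 3
Insert 98: h=7, 1 probes -> slot 8

Table: [None, None, 80, 94, 56, 17, 32, 7, 98, None, None, None, None]


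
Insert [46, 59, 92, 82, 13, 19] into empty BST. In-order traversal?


Insert 46: root
Insert 59: R from 46
Insert 92: R from 46 -> R from 59
Insert 82: R from 46 -> R from 59 -> L from 92
Insert 13: L from 46
Insert 19: L from 46 -> R from 13

In-order: [13, 19, 46, 59, 82, 92]


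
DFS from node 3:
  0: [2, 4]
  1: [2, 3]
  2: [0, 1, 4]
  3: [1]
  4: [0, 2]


Visit 3, push [1]
Visit 1, push [2]
Visit 2, push [4, 0]
Visit 0, push [4]
Visit 4, push []

DFS order: [3, 1, 2, 0, 4]


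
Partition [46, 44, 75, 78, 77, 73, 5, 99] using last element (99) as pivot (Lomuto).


Pivot: 99
  46 <= 99: advance i (no swap)
  44 <= 99: advance i (no swap)
  75 <= 99: advance i (no swap)
  78 <= 99: advance i (no swap)
  77 <= 99: advance i (no swap)
  73 <= 99: advance i (no swap)
  5 <= 99: advance i (no swap)
Place pivot at 7: [46, 44, 75, 78, 77, 73, 5, 99]

Partitioned: [46, 44, 75, 78, 77, 73, 5, 99]


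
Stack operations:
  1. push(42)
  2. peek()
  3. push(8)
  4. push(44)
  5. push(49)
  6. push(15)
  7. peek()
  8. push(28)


push(42) -> [42]
peek()->42
push(8) -> [42, 8]
push(44) -> [42, 8, 44]
push(49) -> [42, 8, 44, 49]
push(15) -> [42, 8, 44, 49, 15]
peek()->15
push(28) -> [42, 8, 44, 49, 15, 28]

Final stack: [42, 8, 44, 49, 15, 28]


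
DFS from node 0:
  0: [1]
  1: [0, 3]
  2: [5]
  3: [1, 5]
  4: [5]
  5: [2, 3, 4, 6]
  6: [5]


Visit 0, push [1]
Visit 1, push [3]
Visit 3, push [5]
Visit 5, push [6, 4, 2]
Visit 2, push []
Visit 4, push []
Visit 6, push []

DFS order: [0, 1, 3, 5, 2, 4, 6]


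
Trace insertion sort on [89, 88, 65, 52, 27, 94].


Initial: [89, 88, 65, 52, 27, 94]
Insert 88: [88, 89, 65, 52, 27, 94]
Insert 65: [65, 88, 89, 52, 27, 94]
Insert 52: [52, 65, 88, 89, 27, 94]
Insert 27: [27, 52, 65, 88, 89, 94]
Insert 94: [27, 52, 65, 88, 89, 94]

Sorted: [27, 52, 65, 88, 89, 94]


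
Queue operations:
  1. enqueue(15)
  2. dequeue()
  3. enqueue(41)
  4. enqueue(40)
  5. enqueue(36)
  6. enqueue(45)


enqueue(15) -> [15]
dequeue()->15, []
enqueue(41) -> [41]
enqueue(40) -> [41, 40]
enqueue(36) -> [41, 40, 36]
enqueue(45) -> [41, 40, 36, 45]

Final queue: [41, 40, 36, 45]


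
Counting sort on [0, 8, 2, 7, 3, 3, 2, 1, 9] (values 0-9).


Input: [0, 8, 2, 7, 3, 3, 2, 1, 9]
Counts: [1, 1, 2, 2, 0, 0, 0, 1, 1, 1]

Sorted: [0, 1, 2, 2, 3, 3, 7, 8, 9]


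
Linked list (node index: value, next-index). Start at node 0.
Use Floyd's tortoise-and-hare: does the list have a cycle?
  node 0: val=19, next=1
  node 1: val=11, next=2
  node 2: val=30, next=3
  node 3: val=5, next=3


Floyd's tortoise (slow, +1) and hare (fast, +2):
  init: slow=0, fast=0
  step 1: slow=1, fast=2
  step 2: slow=2, fast=3
  step 3: slow=3, fast=3
  slow == fast at node 3: cycle detected

Cycle: yes


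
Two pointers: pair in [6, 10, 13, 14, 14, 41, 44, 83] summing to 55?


lo=0(6)+hi=7(83)=89
lo=0(6)+hi=6(44)=50
lo=1(10)+hi=6(44)=54
lo=2(13)+hi=6(44)=57
lo=2(13)+hi=5(41)=54
lo=3(14)+hi=5(41)=55

Yes: 14+41=55


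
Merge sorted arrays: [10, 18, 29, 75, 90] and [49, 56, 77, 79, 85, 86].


Take 10 from A
Take 18 from A
Take 29 from A
Take 49 from B
Take 56 from B
Take 75 from A
Take 77 from B
Take 79 from B
Take 85 from B
Take 86 from B

Merged: [10, 18, 29, 49, 56, 75, 77, 79, 85, 86, 90]


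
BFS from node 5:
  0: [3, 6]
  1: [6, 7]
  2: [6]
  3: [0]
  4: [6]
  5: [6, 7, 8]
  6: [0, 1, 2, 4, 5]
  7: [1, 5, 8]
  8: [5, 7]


Visit 5, enqueue [6, 7, 8]
Visit 6, enqueue [0, 1, 2, 4]
Visit 7, enqueue []
Visit 8, enqueue []
Visit 0, enqueue [3]
Visit 1, enqueue []
Visit 2, enqueue []
Visit 4, enqueue []
Visit 3, enqueue []

BFS order: [5, 6, 7, 8, 0, 1, 2, 4, 3]


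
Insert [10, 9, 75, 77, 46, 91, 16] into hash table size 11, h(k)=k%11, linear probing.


Insert 10: h=10 -> slot 10
Insert 9: h=9 -> slot 9
Insert 75: h=9, 2 probes -> slot 0
Insert 77: h=0, 1 probes -> slot 1
Insert 46: h=2 -> slot 2
Insert 91: h=3 -> slot 3
Insert 16: h=5 -> slot 5

Table: [75, 77, 46, 91, None, 16, None, None, None, 9, 10]


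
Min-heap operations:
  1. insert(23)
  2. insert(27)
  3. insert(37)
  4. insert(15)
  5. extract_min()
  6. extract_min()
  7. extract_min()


insert(23) -> [23]
insert(27) -> [23, 27]
insert(37) -> [23, 27, 37]
insert(15) -> [15, 23, 37, 27]
extract_min()->15, [23, 27, 37]
extract_min()->23, [27, 37]
extract_min()->27, [37]

Final heap: [37]


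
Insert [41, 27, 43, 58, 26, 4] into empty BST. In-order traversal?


Insert 41: root
Insert 27: L from 41
Insert 43: R from 41
Insert 58: R from 41 -> R from 43
Insert 26: L from 41 -> L from 27
Insert 4: L from 41 -> L from 27 -> L from 26

In-order: [4, 26, 27, 41, 43, 58]


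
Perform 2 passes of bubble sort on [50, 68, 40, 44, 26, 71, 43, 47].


Initial: [50, 68, 40, 44, 26, 71, 43, 47]
Pass 1: [50, 40, 44, 26, 68, 43, 47, 71] (5 swaps)
Pass 2: [40, 44, 26, 50, 43, 47, 68, 71] (5 swaps)

After 2 passes: [40, 44, 26, 50, 43, 47, 68, 71]


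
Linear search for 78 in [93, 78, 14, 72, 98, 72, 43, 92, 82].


i=0: 93!=78
i=1: 78==78 found!

Found at 1, 2 comps


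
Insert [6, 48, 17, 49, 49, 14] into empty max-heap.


Insert 6: [6]
Insert 48: [48, 6]
Insert 17: [48, 6, 17]
Insert 49: [49, 48, 17, 6]
Insert 49: [49, 49, 17, 6, 48]
Insert 14: [49, 49, 17, 6, 48, 14]

Final heap: [49, 49, 17, 6, 48, 14]


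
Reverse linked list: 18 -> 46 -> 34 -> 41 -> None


Step 1: curr=18, set curr.next=prev(None) | reversed so far: 18
Step 2: curr=46, set curr.next=prev(18) | reversed so far: 46 -> 18
Step 3: curr=34, set curr.next=prev(46) | reversed so far: 34 -> 46 -> 18
Step 4: curr=41, set curr.next=prev(34) | reversed so far: 41 -> 34 -> 46 -> 18

41 -> 34 -> 46 -> 18 -> None


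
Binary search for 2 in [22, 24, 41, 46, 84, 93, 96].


Step 1: lo=0, hi=6, mid=3, val=46
Step 2: lo=0, hi=2, mid=1, val=24
Step 3: lo=0, hi=0, mid=0, val=22

Not found


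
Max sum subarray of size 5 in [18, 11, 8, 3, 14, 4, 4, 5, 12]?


[0:5]: 54
[1:6]: 40
[2:7]: 33
[3:8]: 30
[4:9]: 39

Max: 54 at [0:5]


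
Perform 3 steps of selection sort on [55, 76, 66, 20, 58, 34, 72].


Initial: [55, 76, 66, 20, 58, 34, 72]
Step 1: min=20 at 3
  Swap: [20, 76, 66, 55, 58, 34, 72]
Step 2: min=34 at 5
  Swap: [20, 34, 66, 55, 58, 76, 72]
Step 3: min=55 at 3
  Swap: [20, 34, 55, 66, 58, 76, 72]

After 3 steps: [20, 34, 55, 66, 58, 76, 72]


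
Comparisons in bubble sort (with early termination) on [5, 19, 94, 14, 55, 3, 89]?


Algorithm: bubble sort (with early termination)
Input: [5, 19, 94, 14, 55, 3, 89]
Sorted: [3, 5, 14, 19, 55, 89, 94]

21


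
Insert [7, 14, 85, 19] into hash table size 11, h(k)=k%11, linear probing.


Insert 7: h=7 -> slot 7
Insert 14: h=3 -> slot 3
Insert 85: h=8 -> slot 8
Insert 19: h=8, 1 probes -> slot 9

Table: [None, None, None, 14, None, None, None, 7, 85, 19, None]


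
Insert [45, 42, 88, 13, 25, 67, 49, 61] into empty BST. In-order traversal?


Insert 45: root
Insert 42: L from 45
Insert 88: R from 45
Insert 13: L from 45 -> L from 42
Insert 25: L from 45 -> L from 42 -> R from 13
Insert 67: R from 45 -> L from 88
Insert 49: R from 45 -> L from 88 -> L from 67
Insert 61: R from 45 -> L from 88 -> L from 67 -> R from 49

In-order: [13, 25, 42, 45, 49, 61, 67, 88]


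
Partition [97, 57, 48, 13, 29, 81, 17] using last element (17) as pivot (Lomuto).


Pivot: 17
  13 <= 17: swap -> [13, 57, 48, 97, 29, 81, 17]
Place pivot at 1: [13, 17, 48, 97, 29, 81, 57]

Partitioned: [13, 17, 48, 97, 29, 81, 57]


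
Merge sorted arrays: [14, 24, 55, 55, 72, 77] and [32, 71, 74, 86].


Take 14 from A
Take 24 from A
Take 32 from B
Take 55 from A
Take 55 from A
Take 71 from B
Take 72 from A
Take 74 from B
Take 77 from A

Merged: [14, 24, 32, 55, 55, 71, 72, 74, 77, 86]


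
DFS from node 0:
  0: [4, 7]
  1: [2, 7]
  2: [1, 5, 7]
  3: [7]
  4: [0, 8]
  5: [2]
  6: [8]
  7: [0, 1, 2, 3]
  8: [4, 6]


Visit 0, push [7, 4]
Visit 4, push [8]
Visit 8, push [6]
Visit 6, push []
Visit 7, push [3, 2, 1]
Visit 1, push [2]
Visit 2, push [5]
Visit 5, push []
Visit 3, push []

DFS order: [0, 4, 8, 6, 7, 1, 2, 5, 3]


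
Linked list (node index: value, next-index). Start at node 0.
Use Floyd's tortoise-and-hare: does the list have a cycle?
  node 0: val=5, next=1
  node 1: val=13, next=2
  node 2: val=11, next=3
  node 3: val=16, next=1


Floyd's tortoise (slow, +1) and hare (fast, +2):
  init: slow=0, fast=0
  step 1: slow=1, fast=2
  step 2: slow=2, fast=1
  step 3: slow=3, fast=3
  slow == fast at node 3: cycle detected

Cycle: yes


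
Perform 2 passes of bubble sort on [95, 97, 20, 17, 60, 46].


Initial: [95, 97, 20, 17, 60, 46]
Pass 1: [95, 20, 17, 60, 46, 97] (4 swaps)
Pass 2: [20, 17, 60, 46, 95, 97] (4 swaps)

After 2 passes: [20, 17, 60, 46, 95, 97]


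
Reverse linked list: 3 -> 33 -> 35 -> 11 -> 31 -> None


Step 1: curr=3, set curr.next=prev(None) | reversed so far: 3
Step 2: curr=33, set curr.next=prev(3) | reversed so far: 33 -> 3
Step 3: curr=35, set curr.next=prev(33) | reversed so far: 35 -> 33 -> 3
Step 4: curr=11, set curr.next=prev(35) | reversed so far: 11 -> 35 -> 33 -> 3
Step 5: curr=31, set curr.next=prev(11) | reversed so far: 31 -> 11 -> 35 -> 33 -> 3

31 -> 11 -> 35 -> 33 -> 3 -> None


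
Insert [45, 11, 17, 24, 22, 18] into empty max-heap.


Insert 45: [45]
Insert 11: [45, 11]
Insert 17: [45, 11, 17]
Insert 24: [45, 24, 17, 11]
Insert 22: [45, 24, 17, 11, 22]
Insert 18: [45, 24, 18, 11, 22, 17]

Final heap: [45, 24, 18, 11, 22, 17]


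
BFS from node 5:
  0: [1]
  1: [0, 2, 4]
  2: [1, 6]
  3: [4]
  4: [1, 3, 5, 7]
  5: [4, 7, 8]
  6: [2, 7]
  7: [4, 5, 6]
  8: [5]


Visit 5, enqueue [4, 7, 8]
Visit 4, enqueue [1, 3]
Visit 7, enqueue [6]
Visit 8, enqueue []
Visit 1, enqueue [0, 2]
Visit 3, enqueue []
Visit 6, enqueue []
Visit 0, enqueue []
Visit 2, enqueue []

BFS order: [5, 4, 7, 8, 1, 3, 6, 0, 2]


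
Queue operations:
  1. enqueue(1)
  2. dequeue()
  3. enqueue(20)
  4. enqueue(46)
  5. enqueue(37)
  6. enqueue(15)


enqueue(1) -> [1]
dequeue()->1, []
enqueue(20) -> [20]
enqueue(46) -> [20, 46]
enqueue(37) -> [20, 46, 37]
enqueue(15) -> [20, 46, 37, 15]

Final queue: [20, 46, 37, 15]


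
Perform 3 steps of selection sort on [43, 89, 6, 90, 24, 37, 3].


Initial: [43, 89, 6, 90, 24, 37, 3]
Step 1: min=3 at 6
  Swap: [3, 89, 6, 90, 24, 37, 43]
Step 2: min=6 at 2
  Swap: [3, 6, 89, 90, 24, 37, 43]
Step 3: min=24 at 4
  Swap: [3, 6, 24, 90, 89, 37, 43]

After 3 steps: [3, 6, 24, 90, 89, 37, 43]


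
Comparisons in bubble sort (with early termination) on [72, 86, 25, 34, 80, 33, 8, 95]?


Algorithm: bubble sort (with early termination)
Input: [72, 86, 25, 34, 80, 33, 8, 95]
Sorted: [8, 25, 33, 34, 72, 80, 86, 95]

28


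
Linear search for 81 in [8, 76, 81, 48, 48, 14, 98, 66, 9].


i=0: 8!=81
i=1: 76!=81
i=2: 81==81 found!

Found at 2, 3 comps


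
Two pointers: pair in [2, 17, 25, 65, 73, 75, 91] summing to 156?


lo=0(2)+hi=6(91)=93
lo=1(17)+hi=6(91)=108
lo=2(25)+hi=6(91)=116
lo=3(65)+hi=6(91)=156

Yes: 65+91=156


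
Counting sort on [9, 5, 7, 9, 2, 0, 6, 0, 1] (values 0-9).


Input: [9, 5, 7, 9, 2, 0, 6, 0, 1]
Counts: [2, 1, 1, 0, 0, 1, 1, 1, 0, 2]

Sorted: [0, 0, 1, 2, 5, 6, 7, 9, 9]


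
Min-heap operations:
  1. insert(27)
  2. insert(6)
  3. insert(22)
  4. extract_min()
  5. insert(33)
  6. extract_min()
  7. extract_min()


insert(27) -> [27]
insert(6) -> [6, 27]
insert(22) -> [6, 27, 22]
extract_min()->6, [22, 27]
insert(33) -> [22, 27, 33]
extract_min()->22, [27, 33]
extract_min()->27, [33]

Final heap: [33]


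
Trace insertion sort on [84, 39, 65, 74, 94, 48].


Initial: [84, 39, 65, 74, 94, 48]
Insert 39: [39, 84, 65, 74, 94, 48]
Insert 65: [39, 65, 84, 74, 94, 48]
Insert 74: [39, 65, 74, 84, 94, 48]
Insert 94: [39, 65, 74, 84, 94, 48]
Insert 48: [39, 48, 65, 74, 84, 94]

Sorted: [39, 48, 65, 74, 84, 94]


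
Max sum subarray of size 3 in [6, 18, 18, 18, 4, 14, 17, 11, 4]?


[0:3]: 42
[1:4]: 54
[2:5]: 40
[3:6]: 36
[4:7]: 35
[5:8]: 42
[6:9]: 32

Max: 54 at [1:4]


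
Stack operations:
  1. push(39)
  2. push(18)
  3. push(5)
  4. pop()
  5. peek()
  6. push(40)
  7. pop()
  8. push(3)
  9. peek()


push(39) -> [39]
push(18) -> [39, 18]
push(5) -> [39, 18, 5]
pop()->5, [39, 18]
peek()->18
push(40) -> [39, 18, 40]
pop()->40, [39, 18]
push(3) -> [39, 18, 3]
peek()->3

Final stack: [39, 18, 3]


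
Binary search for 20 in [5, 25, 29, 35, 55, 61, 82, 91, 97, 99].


Step 1: lo=0, hi=9, mid=4, val=55
Step 2: lo=0, hi=3, mid=1, val=25
Step 3: lo=0, hi=0, mid=0, val=5

Not found


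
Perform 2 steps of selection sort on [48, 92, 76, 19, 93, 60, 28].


Initial: [48, 92, 76, 19, 93, 60, 28]
Step 1: min=19 at 3
  Swap: [19, 92, 76, 48, 93, 60, 28]
Step 2: min=28 at 6
  Swap: [19, 28, 76, 48, 93, 60, 92]

After 2 steps: [19, 28, 76, 48, 93, 60, 92]


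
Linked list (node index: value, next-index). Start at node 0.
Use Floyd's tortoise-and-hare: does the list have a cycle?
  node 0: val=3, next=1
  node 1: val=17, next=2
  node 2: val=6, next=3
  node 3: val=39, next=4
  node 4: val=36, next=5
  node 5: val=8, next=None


Floyd's tortoise (slow, +1) and hare (fast, +2):
  init: slow=0, fast=0
  step 1: slow=1, fast=2
  step 2: slow=2, fast=4
  step 3: fast 4->5->None, no cycle

Cycle: no


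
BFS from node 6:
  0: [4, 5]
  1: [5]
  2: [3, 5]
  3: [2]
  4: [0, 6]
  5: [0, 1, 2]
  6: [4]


Visit 6, enqueue [4]
Visit 4, enqueue [0]
Visit 0, enqueue [5]
Visit 5, enqueue [1, 2]
Visit 1, enqueue []
Visit 2, enqueue [3]
Visit 3, enqueue []

BFS order: [6, 4, 0, 5, 1, 2, 3]


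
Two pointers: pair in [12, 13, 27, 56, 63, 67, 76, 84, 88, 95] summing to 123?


lo=0(12)+hi=9(95)=107
lo=1(13)+hi=9(95)=108
lo=2(27)+hi=9(95)=122
lo=3(56)+hi=9(95)=151
lo=3(56)+hi=8(88)=144
lo=3(56)+hi=7(84)=140
lo=3(56)+hi=6(76)=132
lo=3(56)+hi=5(67)=123

Yes: 56+67=123


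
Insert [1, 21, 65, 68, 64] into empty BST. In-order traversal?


Insert 1: root
Insert 21: R from 1
Insert 65: R from 1 -> R from 21
Insert 68: R from 1 -> R from 21 -> R from 65
Insert 64: R from 1 -> R from 21 -> L from 65

In-order: [1, 21, 64, 65, 68]


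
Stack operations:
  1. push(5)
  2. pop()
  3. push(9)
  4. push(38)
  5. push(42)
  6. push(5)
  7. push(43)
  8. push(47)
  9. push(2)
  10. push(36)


push(5) -> [5]
pop()->5, []
push(9) -> [9]
push(38) -> [9, 38]
push(42) -> [9, 38, 42]
push(5) -> [9, 38, 42, 5]
push(43) -> [9, 38, 42, 5, 43]
push(47) -> [9, 38, 42, 5, 43, 47]
push(2) -> [9, 38, 42, 5, 43, 47, 2]
push(36) -> [9, 38, 42, 5, 43, 47, 2, 36]

Final stack: [9, 38, 42, 5, 43, 47, 2, 36]


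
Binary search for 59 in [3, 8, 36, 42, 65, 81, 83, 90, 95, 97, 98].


Step 1: lo=0, hi=10, mid=5, val=81
Step 2: lo=0, hi=4, mid=2, val=36
Step 3: lo=3, hi=4, mid=3, val=42
Step 4: lo=4, hi=4, mid=4, val=65

Not found


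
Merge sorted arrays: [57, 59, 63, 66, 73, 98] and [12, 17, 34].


Take 12 from B
Take 17 from B
Take 34 from B

Merged: [12, 17, 34, 57, 59, 63, 66, 73, 98]


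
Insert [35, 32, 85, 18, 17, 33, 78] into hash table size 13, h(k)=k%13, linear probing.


Insert 35: h=9 -> slot 9
Insert 32: h=6 -> slot 6
Insert 85: h=7 -> slot 7
Insert 18: h=5 -> slot 5
Insert 17: h=4 -> slot 4
Insert 33: h=7, 1 probes -> slot 8
Insert 78: h=0 -> slot 0

Table: [78, None, None, None, 17, 18, 32, 85, 33, 35, None, None, None]


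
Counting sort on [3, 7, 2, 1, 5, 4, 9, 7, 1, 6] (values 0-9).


Input: [3, 7, 2, 1, 5, 4, 9, 7, 1, 6]
Counts: [0, 2, 1, 1, 1, 1, 1, 2, 0, 1]

Sorted: [1, 1, 2, 3, 4, 5, 6, 7, 7, 9]


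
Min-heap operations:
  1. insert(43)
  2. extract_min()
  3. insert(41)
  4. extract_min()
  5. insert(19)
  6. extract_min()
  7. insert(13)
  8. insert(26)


insert(43) -> [43]
extract_min()->43, []
insert(41) -> [41]
extract_min()->41, []
insert(19) -> [19]
extract_min()->19, []
insert(13) -> [13]
insert(26) -> [13, 26]

Final heap: [13, 26]


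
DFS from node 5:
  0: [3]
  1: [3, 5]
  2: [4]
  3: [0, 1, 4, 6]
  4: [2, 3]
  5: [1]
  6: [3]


Visit 5, push [1]
Visit 1, push [3]
Visit 3, push [6, 4, 0]
Visit 0, push []
Visit 4, push [2]
Visit 2, push []
Visit 6, push []

DFS order: [5, 1, 3, 0, 4, 2, 6]


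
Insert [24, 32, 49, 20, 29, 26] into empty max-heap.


Insert 24: [24]
Insert 32: [32, 24]
Insert 49: [49, 24, 32]
Insert 20: [49, 24, 32, 20]
Insert 29: [49, 29, 32, 20, 24]
Insert 26: [49, 29, 32, 20, 24, 26]

Final heap: [49, 29, 32, 20, 24, 26]


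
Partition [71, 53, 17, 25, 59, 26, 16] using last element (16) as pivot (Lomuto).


Pivot: 16
Place pivot at 0: [16, 53, 17, 25, 59, 26, 71]

Partitioned: [16, 53, 17, 25, 59, 26, 71]


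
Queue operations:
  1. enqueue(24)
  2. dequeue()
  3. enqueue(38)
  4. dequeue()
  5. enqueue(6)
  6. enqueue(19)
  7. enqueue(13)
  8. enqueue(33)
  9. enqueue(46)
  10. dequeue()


enqueue(24) -> [24]
dequeue()->24, []
enqueue(38) -> [38]
dequeue()->38, []
enqueue(6) -> [6]
enqueue(19) -> [6, 19]
enqueue(13) -> [6, 19, 13]
enqueue(33) -> [6, 19, 13, 33]
enqueue(46) -> [6, 19, 13, 33, 46]
dequeue()->6, [19, 13, 33, 46]

Final queue: [19, 13, 33, 46]


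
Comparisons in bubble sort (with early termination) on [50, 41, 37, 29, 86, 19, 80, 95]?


Algorithm: bubble sort (with early termination)
Input: [50, 41, 37, 29, 86, 19, 80, 95]
Sorted: [19, 29, 37, 41, 50, 80, 86, 95]

27


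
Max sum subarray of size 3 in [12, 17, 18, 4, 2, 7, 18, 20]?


[0:3]: 47
[1:4]: 39
[2:5]: 24
[3:6]: 13
[4:7]: 27
[5:8]: 45

Max: 47 at [0:3]


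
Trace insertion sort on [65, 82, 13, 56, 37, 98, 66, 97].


Initial: [65, 82, 13, 56, 37, 98, 66, 97]
Insert 82: [65, 82, 13, 56, 37, 98, 66, 97]
Insert 13: [13, 65, 82, 56, 37, 98, 66, 97]
Insert 56: [13, 56, 65, 82, 37, 98, 66, 97]
Insert 37: [13, 37, 56, 65, 82, 98, 66, 97]
Insert 98: [13, 37, 56, 65, 82, 98, 66, 97]
Insert 66: [13, 37, 56, 65, 66, 82, 98, 97]
Insert 97: [13, 37, 56, 65, 66, 82, 97, 98]

Sorted: [13, 37, 56, 65, 66, 82, 97, 98]


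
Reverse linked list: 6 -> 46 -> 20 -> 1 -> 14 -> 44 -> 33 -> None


Step 1: curr=6, set curr.next=prev(None) | reversed so far: 6
Step 2: curr=46, set curr.next=prev(6) | reversed so far: 46 -> 6
Step 3: curr=20, set curr.next=prev(46) | reversed so far: 20 -> 46 -> 6
Step 4: curr=1, set curr.next=prev(20) | reversed so far: 1 -> 20 -> 46 -> 6
Step 5: curr=14, set curr.next=prev(1) | reversed so far: 14 -> 1 -> 20 -> 46 -> 6
Step 6: curr=44, set curr.next=prev(14) | reversed so far: 44 -> 14 -> 1 -> 20 -> 46 -> 6
Step 7: curr=33, set curr.next=prev(44) | reversed so far: 33 -> 44 -> 14 -> 1 -> 20 -> 46 -> 6

33 -> 44 -> 14 -> 1 -> 20 -> 46 -> 6 -> None


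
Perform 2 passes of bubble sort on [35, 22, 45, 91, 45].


Initial: [35, 22, 45, 91, 45]
Pass 1: [22, 35, 45, 45, 91] (2 swaps)
Pass 2: [22, 35, 45, 45, 91] (0 swaps)

After 2 passes: [22, 35, 45, 45, 91]


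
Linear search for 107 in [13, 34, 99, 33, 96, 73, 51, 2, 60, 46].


i=0: 13!=107
i=1: 34!=107
i=2: 99!=107
i=3: 33!=107
i=4: 96!=107
i=5: 73!=107
i=6: 51!=107
i=7: 2!=107
i=8: 60!=107
i=9: 46!=107

Not found, 10 comps


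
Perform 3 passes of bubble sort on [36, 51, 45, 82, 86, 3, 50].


Initial: [36, 51, 45, 82, 86, 3, 50]
Pass 1: [36, 45, 51, 82, 3, 50, 86] (3 swaps)
Pass 2: [36, 45, 51, 3, 50, 82, 86] (2 swaps)
Pass 3: [36, 45, 3, 50, 51, 82, 86] (2 swaps)

After 3 passes: [36, 45, 3, 50, 51, 82, 86]


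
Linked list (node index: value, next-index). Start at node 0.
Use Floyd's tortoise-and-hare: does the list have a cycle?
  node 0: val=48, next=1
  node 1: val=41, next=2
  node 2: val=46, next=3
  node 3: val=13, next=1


Floyd's tortoise (slow, +1) and hare (fast, +2):
  init: slow=0, fast=0
  step 1: slow=1, fast=2
  step 2: slow=2, fast=1
  step 3: slow=3, fast=3
  slow == fast at node 3: cycle detected

Cycle: yes


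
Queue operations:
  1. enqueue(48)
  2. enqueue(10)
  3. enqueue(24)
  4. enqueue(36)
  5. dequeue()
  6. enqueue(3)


enqueue(48) -> [48]
enqueue(10) -> [48, 10]
enqueue(24) -> [48, 10, 24]
enqueue(36) -> [48, 10, 24, 36]
dequeue()->48, [10, 24, 36]
enqueue(3) -> [10, 24, 36, 3]

Final queue: [10, 24, 36, 3]


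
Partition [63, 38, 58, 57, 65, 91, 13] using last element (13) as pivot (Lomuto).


Pivot: 13
Place pivot at 0: [13, 38, 58, 57, 65, 91, 63]

Partitioned: [13, 38, 58, 57, 65, 91, 63]


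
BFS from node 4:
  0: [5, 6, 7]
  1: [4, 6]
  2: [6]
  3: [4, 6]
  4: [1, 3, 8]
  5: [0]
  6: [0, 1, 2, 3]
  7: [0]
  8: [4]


Visit 4, enqueue [1, 3, 8]
Visit 1, enqueue [6]
Visit 3, enqueue []
Visit 8, enqueue []
Visit 6, enqueue [0, 2]
Visit 0, enqueue [5, 7]
Visit 2, enqueue []
Visit 5, enqueue []
Visit 7, enqueue []

BFS order: [4, 1, 3, 8, 6, 0, 2, 5, 7]


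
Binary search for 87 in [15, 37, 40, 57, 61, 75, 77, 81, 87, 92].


Step 1: lo=0, hi=9, mid=4, val=61
Step 2: lo=5, hi=9, mid=7, val=81
Step 3: lo=8, hi=9, mid=8, val=87

Found at index 8


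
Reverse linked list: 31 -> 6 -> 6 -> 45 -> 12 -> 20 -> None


Step 1: curr=31, set curr.next=prev(None) | reversed so far: 31
Step 2: curr=6, set curr.next=prev(31) | reversed so far: 6 -> 31
Step 3: curr=6, set curr.next=prev(6) | reversed so far: 6 -> 6 -> 31
Step 4: curr=45, set curr.next=prev(6) | reversed so far: 45 -> 6 -> 6 -> 31
Step 5: curr=12, set curr.next=prev(45) | reversed so far: 12 -> 45 -> 6 -> 6 -> 31
Step 6: curr=20, set curr.next=prev(12) | reversed so far: 20 -> 12 -> 45 -> 6 -> 6 -> 31

20 -> 12 -> 45 -> 6 -> 6 -> 31 -> None


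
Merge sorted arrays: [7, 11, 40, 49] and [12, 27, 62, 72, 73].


Take 7 from A
Take 11 from A
Take 12 from B
Take 27 from B
Take 40 from A
Take 49 from A

Merged: [7, 11, 12, 27, 40, 49, 62, 72, 73]


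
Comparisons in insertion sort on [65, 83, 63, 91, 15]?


Algorithm: insertion sort
Input: [65, 83, 63, 91, 15]
Sorted: [15, 63, 65, 83, 91]

8


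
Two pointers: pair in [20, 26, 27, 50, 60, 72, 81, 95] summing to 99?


lo=0(20)+hi=7(95)=115
lo=0(20)+hi=6(81)=101
lo=0(20)+hi=5(72)=92
lo=1(26)+hi=5(72)=98
lo=2(27)+hi=5(72)=99

Yes: 27+72=99


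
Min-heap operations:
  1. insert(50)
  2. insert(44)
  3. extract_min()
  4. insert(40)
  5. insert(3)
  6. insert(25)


insert(50) -> [50]
insert(44) -> [44, 50]
extract_min()->44, [50]
insert(40) -> [40, 50]
insert(3) -> [3, 50, 40]
insert(25) -> [3, 25, 40, 50]

Final heap: [3, 25, 40, 50]


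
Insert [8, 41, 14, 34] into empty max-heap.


Insert 8: [8]
Insert 41: [41, 8]
Insert 14: [41, 8, 14]
Insert 34: [41, 34, 14, 8]

Final heap: [41, 34, 14, 8]


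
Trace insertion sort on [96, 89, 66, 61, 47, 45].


Initial: [96, 89, 66, 61, 47, 45]
Insert 89: [89, 96, 66, 61, 47, 45]
Insert 66: [66, 89, 96, 61, 47, 45]
Insert 61: [61, 66, 89, 96, 47, 45]
Insert 47: [47, 61, 66, 89, 96, 45]
Insert 45: [45, 47, 61, 66, 89, 96]

Sorted: [45, 47, 61, 66, 89, 96]


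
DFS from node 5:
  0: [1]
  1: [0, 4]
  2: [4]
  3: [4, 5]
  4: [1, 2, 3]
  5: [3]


Visit 5, push [3]
Visit 3, push [4]
Visit 4, push [2, 1]
Visit 1, push [0]
Visit 0, push []
Visit 2, push []

DFS order: [5, 3, 4, 1, 0, 2]


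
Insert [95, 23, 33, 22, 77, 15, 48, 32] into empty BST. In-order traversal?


Insert 95: root
Insert 23: L from 95
Insert 33: L from 95 -> R from 23
Insert 22: L from 95 -> L from 23
Insert 77: L from 95 -> R from 23 -> R from 33
Insert 15: L from 95 -> L from 23 -> L from 22
Insert 48: L from 95 -> R from 23 -> R from 33 -> L from 77
Insert 32: L from 95 -> R from 23 -> L from 33

In-order: [15, 22, 23, 32, 33, 48, 77, 95]


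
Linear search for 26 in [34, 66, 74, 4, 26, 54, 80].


i=0: 34!=26
i=1: 66!=26
i=2: 74!=26
i=3: 4!=26
i=4: 26==26 found!

Found at 4, 5 comps


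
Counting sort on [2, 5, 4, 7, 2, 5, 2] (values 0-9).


Input: [2, 5, 4, 7, 2, 5, 2]
Counts: [0, 0, 3, 0, 1, 2, 0, 1, 0, 0]

Sorted: [2, 2, 2, 4, 5, 5, 7]


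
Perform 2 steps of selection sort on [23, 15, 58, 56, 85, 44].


Initial: [23, 15, 58, 56, 85, 44]
Step 1: min=15 at 1
  Swap: [15, 23, 58, 56, 85, 44]
Step 2: min=23 at 1
  Swap: [15, 23, 58, 56, 85, 44]

After 2 steps: [15, 23, 58, 56, 85, 44]


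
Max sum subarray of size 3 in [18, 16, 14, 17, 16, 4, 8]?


[0:3]: 48
[1:4]: 47
[2:5]: 47
[3:6]: 37
[4:7]: 28

Max: 48 at [0:3]


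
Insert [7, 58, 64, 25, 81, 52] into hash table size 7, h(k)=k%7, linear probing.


Insert 7: h=0 -> slot 0
Insert 58: h=2 -> slot 2
Insert 64: h=1 -> slot 1
Insert 25: h=4 -> slot 4
Insert 81: h=4, 1 probes -> slot 5
Insert 52: h=3 -> slot 3

Table: [7, 64, 58, 52, 25, 81, None]


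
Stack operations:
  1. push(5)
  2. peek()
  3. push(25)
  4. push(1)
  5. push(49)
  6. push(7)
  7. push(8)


push(5) -> [5]
peek()->5
push(25) -> [5, 25]
push(1) -> [5, 25, 1]
push(49) -> [5, 25, 1, 49]
push(7) -> [5, 25, 1, 49, 7]
push(8) -> [5, 25, 1, 49, 7, 8]

Final stack: [5, 25, 1, 49, 7, 8]


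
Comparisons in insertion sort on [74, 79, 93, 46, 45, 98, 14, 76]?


Algorithm: insertion sort
Input: [74, 79, 93, 46, 45, 98, 14, 76]
Sorted: [14, 45, 46, 74, 76, 79, 93, 98]

20


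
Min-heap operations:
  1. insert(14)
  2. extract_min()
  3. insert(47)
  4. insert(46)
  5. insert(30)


insert(14) -> [14]
extract_min()->14, []
insert(47) -> [47]
insert(46) -> [46, 47]
insert(30) -> [30, 47, 46]

Final heap: [30, 47, 46]


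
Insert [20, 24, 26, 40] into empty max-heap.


Insert 20: [20]
Insert 24: [24, 20]
Insert 26: [26, 20, 24]
Insert 40: [40, 26, 24, 20]

Final heap: [40, 26, 24, 20]


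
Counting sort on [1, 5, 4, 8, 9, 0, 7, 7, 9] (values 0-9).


Input: [1, 5, 4, 8, 9, 0, 7, 7, 9]
Counts: [1, 1, 0, 0, 1, 1, 0, 2, 1, 2]

Sorted: [0, 1, 4, 5, 7, 7, 8, 9, 9]


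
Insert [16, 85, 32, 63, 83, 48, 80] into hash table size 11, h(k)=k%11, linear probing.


Insert 16: h=5 -> slot 5
Insert 85: h=8 -> slot 8
Insert 32: h=10 -> slot 10
Insert 63: h=8, 1 probes -> slot 9
Insert 83: h=6 -> slot 6
Insert 48: h=4 -> slot 4
Insert 80: h=3 -> slot 3

Table: [None, None, None, 80, 48, 16, 83, None, 85, 63, 32]


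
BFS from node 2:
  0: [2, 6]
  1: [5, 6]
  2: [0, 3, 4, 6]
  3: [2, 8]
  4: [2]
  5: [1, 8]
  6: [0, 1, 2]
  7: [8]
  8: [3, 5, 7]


Visit 2, enqueue [0, 3, 4, 6]
Visit 0, enqueue []
Visit 3, enqueue [8]
Visit 4, enqueue []
Visit 6, enqueue [1]
Visit 8, enqueue [5, 7]
Visit 1, enqueue []
Visit 5, enqueue []
Visit 7, enqueue []

BFS order: [2, 0, 3, 4, 6, 8, 1, 5, 7]


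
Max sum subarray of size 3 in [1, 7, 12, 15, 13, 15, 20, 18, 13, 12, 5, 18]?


[0:3]: 20
[1:4]: 34
[2:5]: 40
[3:6]: 43
[4:7]: 48
[5:8]: 53
[6:9]: 51
[7:10]: 43
[8:11]: 30
[9:12]: 35

Max: 53 at [5:8]


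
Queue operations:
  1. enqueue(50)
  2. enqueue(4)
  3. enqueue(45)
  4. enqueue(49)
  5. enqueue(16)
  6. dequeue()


enqueue(50) -> [50]
enqueue(4) -> [50, 4]
enqueue(45) -> [50, 4, 45]
enqueue(49) -> [50, 4, 45, 49]
enqueue(16) -> [50, 4, 45, 49, 16]
dequeue()->50, [4, 45, 49, 16]

Final queue: [4, 45, 49, 16]


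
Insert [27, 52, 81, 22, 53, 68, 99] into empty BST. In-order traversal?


Insert 27: root
Insert 52: R from 27
Insert 81: R from 27 -> R from 52
Insert 22: L from 27
Insert 53: R from 27 -> R from 52 -> L from 81
Insert 68: R from 27 -> R from 52 -> L from 81 -> R from 53
Insert 99: R from 27 -> R from 52 -> R from 81

In-order: [22, 27, 52, 53, 68, 81, 99]


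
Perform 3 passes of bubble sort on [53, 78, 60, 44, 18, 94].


Initial: [53, 78, 60, 44, 18, 94]
Pass 1: [53, 60, 44, 18, 78, 94] (3 swaps)
Pass 2: [53, 44, 18, 60, 78, 94] (2 swaps)
Pass 3: [44, 18, 53, 60, 78, 94] (2 swaps)

After 3 passes: [44, 18, 53, 60, 78, 94]


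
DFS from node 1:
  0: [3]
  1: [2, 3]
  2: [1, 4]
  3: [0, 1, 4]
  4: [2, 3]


Visit 1, push [3, 2]
Visit 2, push [4]
Visit 4, push [3]
Visit 3, push [0]
Visit 0, push []

DFS order: [1, 2, 4, 3, 0]


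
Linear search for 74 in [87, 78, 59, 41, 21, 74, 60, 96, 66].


i=0: 87!=74
i=1: 78!=74
i=2: 59!=74
i=3: 41!=74
i=4: 21!=74
i=5: 74==74 found!

Found at 5, 6 comps


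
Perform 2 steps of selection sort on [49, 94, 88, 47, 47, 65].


Initial: [49, 94, 88, 47, 47, 65]
Step 1: min=47 at 3
  Swap: [47, 94, 88, 49, 47, 65]
Step 2: min=47 at 4
  Swap: [47, 47, 88, 49, 94, 65]

After 2 steps: [47, 47, 88, 49, 94, 65]


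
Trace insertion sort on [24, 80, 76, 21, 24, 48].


Initial: [24, 80, 76, 21, 24, 48]
Insert 80: [24, 80, 76, 21, 24, 48]
Insert 76: [24, 76, 80, 21, 24, 48]
Insert 21: [21, 24, 76, 80, 24, 48]
Insert 24: [21, 24, 24, 76, 80, 48]
Insert 48: [21, 24, 24, 48, 76, 80]

Sorted: [21, 24, 24, 48, 76, 80]


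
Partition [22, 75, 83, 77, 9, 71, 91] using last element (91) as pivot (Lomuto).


Pivot: 91
  22 <= 91: advance i (no swap)
  75 <= 91: advance i (no swap)
  83 <= 91: advance i (no swap)
  77 <= 91: advance i (no swap)
  9 <= 91: advance i (no swap)
  71 <= 91: advance i (no swap)
Place pivot at 6: [22, 75, 83, 77, 9, 71, 91]

Partitioned: [22, 75, 83, 77, 9, 71, 91]


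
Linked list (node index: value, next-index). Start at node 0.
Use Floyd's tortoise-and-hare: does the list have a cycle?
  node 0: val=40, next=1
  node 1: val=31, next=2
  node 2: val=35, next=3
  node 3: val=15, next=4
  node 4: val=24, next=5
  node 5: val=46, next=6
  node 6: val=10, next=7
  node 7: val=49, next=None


Floyd's tortoise (slow, +1) and hare (fast, +2):
  init: slow=0, fast=0
  step 1: slow=1, fast=2
  step 2: slow=2, fast=4
  step 3: slow=3, fast=6
  step 4: fast 6->7->None, no cycle

Cycle: no


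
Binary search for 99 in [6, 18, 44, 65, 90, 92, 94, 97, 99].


Step 1: lo=0, hi=8, mid=4, val=90
Step 2: lo=5, hi=8, mid=6, val=94
Step 3: lo=7, hi=8, mid=7, val=97
Step 4: lo=8, hi=8, mid=8, val=99

Found at index 8


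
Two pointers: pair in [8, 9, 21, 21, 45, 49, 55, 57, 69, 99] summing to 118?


lo=0(8)+hi=9(99)=107
lo=1(9)+hi=9(99)=108
lo=2(21)+hi=9(99)=120
lo=2(21)+hi=8(69)=90
lo=3(21)+hi=8(69)=90
lo=4(45)+hi=8(69)=114
lo=5(49)+hi=8(69)=118

Yes: 49+69=118


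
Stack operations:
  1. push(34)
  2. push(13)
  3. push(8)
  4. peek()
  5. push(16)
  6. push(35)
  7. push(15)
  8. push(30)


push(34) -> [34]
push(13) -> [34, 13]
push(8) -> [34, 13, 8]
peek()->8
push(16) -> [34, 13, 8, 16]
push(35) -> [34, 13, 8, 16, 35]
push(15) -> [34, 13, 8, 16, 35, 15]
push(30) -> [34, 13, 8, 16, 35, 15, 30]

Final stack: [34, 13, 8, 16, 35, 15, 30]


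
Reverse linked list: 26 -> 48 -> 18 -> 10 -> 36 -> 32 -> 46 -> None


Step 1: curr=26, set curr.next=prev(None) | reversed so far: 26
Step 2: curr=48, set curr.next=prev(26) | reversed so far: 48 -> 26
Step 3: curr=18, set curr.next=prev(48) | reversed so far: 18 -> 48 -> 26
Step 4: curr=10, set curr.next=prev(18) | reversed so far: 10 -> 18 -> 48 -> 26
Step 5: curr=36, set curr.next=prev(10) | reversed so far: 36 -> 10 -> 18 -> 48 -> 26
Step 6: curr=32, set curr.next=prev(36) | reversed so far: 32 -> 36 -> 10 -> 18 -> 48 -> 26
Step 7: curr=46, set curr.next=prev(32) | reversed so far: 46 -> 32 -> 36 -> 10 -> 18 -> 48 -> 26

46 -> 32 -> 36 -> 10 -> 18 -> 48 -> 26 -> None


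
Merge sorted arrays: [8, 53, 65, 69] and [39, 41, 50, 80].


Take 8 from A
Take 39 from B
Take 41 from B
Take 50 from B
Take 53 from A
Take 65 from A
Take 69 from A

Merged: [8, 39, 41, 50, 53, 65, 69, 80]


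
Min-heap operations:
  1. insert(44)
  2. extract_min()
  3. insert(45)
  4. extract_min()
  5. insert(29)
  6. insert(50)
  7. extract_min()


insert(44) -> [44]
extract_min()->44, []
insert(45) -> [45]
extract_min()->45, []
insert(29) -> [29]
insert(50) -> [29, 50]
extract_min()->29, [50]

Final heap: [50]


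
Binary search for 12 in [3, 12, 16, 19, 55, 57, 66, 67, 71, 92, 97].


Step 1: lo=0, hi=10, mid=5, val=57
Step 2: lo=0, hi=4, mid=2, val=16
Step 3: lo=0, hi=1, mid=0, val=3
Step 4: lo=1, hi=1, mid=1, val=12

Found at index 1


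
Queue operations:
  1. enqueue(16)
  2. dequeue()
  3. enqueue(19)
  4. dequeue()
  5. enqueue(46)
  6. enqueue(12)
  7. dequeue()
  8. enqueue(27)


enqueue(16) -> [16]
dequeue()->16, []
enqueue(19) -> [19]
dequeue()->19, []
enqueue(46) -> [46]
enqueue(12) -> [46, 12]
dequeue()->46, [12]
enqueue(27) -> [12, 27]

Final queue: [12, 27]


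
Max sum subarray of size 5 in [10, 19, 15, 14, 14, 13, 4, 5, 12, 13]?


[0:5]: 72
[1:6]: 75
[2:7]: 60
[3:8]: 50
[4:9]: 48
[5:10]: 47

Max: 75 at [1:6]


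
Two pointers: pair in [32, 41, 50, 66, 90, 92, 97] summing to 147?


lo=0(32)+hi=6(97)=129
lo=1(41)+hi=6(97)=138
lo=2(50)+hi=6(97)=147

Yes: 50+97=147


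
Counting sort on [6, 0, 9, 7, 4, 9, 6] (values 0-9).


Input: [6, 0, 9, 7, 4, 9, 6]
Counts: [1, 0, 0, 0, 1, 0, 2, 1, 0, 2]

Sorted: [0, 4, 6, 6, 7, 9, 9]


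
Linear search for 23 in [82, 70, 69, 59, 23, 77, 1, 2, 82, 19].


i=0: 82!=23
i=1: 70!=23
i=2: 69!=23
i=3: 59!=23
i=4: 23==23 found!

Found at 4, 5 comps


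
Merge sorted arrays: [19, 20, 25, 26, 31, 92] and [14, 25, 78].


Take 14 from B
Take 19 from A
Take 20 from A
Take 25 from A
Take 25 from B
Take 26 from A
Take 31 from A
Take 78 from B

Merged: [14, 19, 20, 25, 25, 26, 31, 78, 92]


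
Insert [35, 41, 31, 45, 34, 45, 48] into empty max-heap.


Insert 35: [35]
Insert 41: [41, 35]
Insert 31: [41, 35, 31]
Insert 45: [45, 41, 31, 35]
Insert 34: [45, 41, 31, 35, 34]
Insert 45: [45, 41, 45, 35, 34, 31]
Insert 48: [48, 41, 45, 35, 34, 31, 45]

Final heap: [48, 41, 45, 35, 34, 31, 45]


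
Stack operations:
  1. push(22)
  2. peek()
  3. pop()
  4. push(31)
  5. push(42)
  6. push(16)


push(22) -> [22]
peek()->22
pop()->22, []
push(31) -> [31]
push(42) -> [31, 42]
push(16) -> [31, 42, 16]

Final stack: [31, 42, 16]


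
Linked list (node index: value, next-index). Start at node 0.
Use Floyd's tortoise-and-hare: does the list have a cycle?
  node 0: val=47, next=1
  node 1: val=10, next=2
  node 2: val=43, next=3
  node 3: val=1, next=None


Floyd's tortoise (slow, +1) and hare (fast, +2):
  init: slow=0, fast=0
  step 1: slow=1, fast=2
  step 2: fast 2->3->None, no cycle

Cycle: no


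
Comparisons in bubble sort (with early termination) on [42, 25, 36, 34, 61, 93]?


Algorithm: bubble sort (with early termination)
Input: [42, 25, 36, 34, 61, 93]
Sorted: [25, 34, 36, 42, 61, 93]

12


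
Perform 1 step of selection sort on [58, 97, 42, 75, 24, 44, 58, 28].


Initial: [58, 97, 42, 75, 24, 44, 58, 28]
Step 1: min=24 at 4
  Swap: [24, 97, 42, 75, 58, 44, 58, 28]

After 1 step: [24, 97, 42, 75, 58, 44, 58, 28]


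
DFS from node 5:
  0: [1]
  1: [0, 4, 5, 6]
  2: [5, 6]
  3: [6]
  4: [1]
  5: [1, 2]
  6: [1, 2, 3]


Visit 5, push [2, 1]
Visit 1, push [6, 4, 0]
Visit 0, push []
Visit 4, push []
Visit 6, push [3, 2]
Visit 2, push []
Visit 3, push []

DFS order: [5, 1, 0, 4, 6, 2, 3]


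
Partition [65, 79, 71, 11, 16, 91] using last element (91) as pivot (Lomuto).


Pivot: 91
  65 <= 91: advance i (no swap)
  79 <= 91: advance i (no swap)
  71 <= 91: advance i (no swap)
  11 <= 91: advance i (no swap)
  16 <= 91: advance i (no swap)
Place pivot at 5: [65, 79, 71, 11, 16, 91]

Partitioned: [65, 79, 71, 11, 16, 91]


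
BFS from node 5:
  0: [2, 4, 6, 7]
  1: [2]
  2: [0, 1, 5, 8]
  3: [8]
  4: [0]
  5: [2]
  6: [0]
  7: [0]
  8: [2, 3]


Visit 5, enqueue [2]
Visit 2, enqueue [0, 1, 8]
Visit 0, enqueue [4, 6, 7]
Visit 1, enqueue []
Visit 8, enqueue [3]
Visit 4, enqueue []
Visit 6, enqueue []
Visit 7, enqueue []
Visit 3, enqueue []

BFS order: [5, 2, 0, 1, 8, 4, 6, 7, 3]


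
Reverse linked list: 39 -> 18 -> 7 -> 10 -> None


Step 1: curr=39, set curr.next=prev(None) | reversed so far: 39
Step 2: curr=18, set curr.next=prev(39) | reversed so far: 18 -> 39
Step 3: curr=7, set curr.next=prev(18) | reversed so far: 7 -> 18 -> 39
Step 4: curr=10, set curr.next=prev(7) | reversed so far: 10 -> 7 -> 18 -> 39

10 -> 7 -> 18 -> 39 -> None


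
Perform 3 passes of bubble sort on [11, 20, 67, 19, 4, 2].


Initial: [11, 20, 67, 19, 4, 2]
Pass 1: [11, 20, 19, 4, 2, 67] (3 swaps)
Pass 2: [11, 19, 4, 2, 20, 67] (3 swaps)
Pass 3: [11, 4, 2, 19, 20, 67] (2 swaps)

After 3 passes: [11, 4, 2, 19, 20, 67]


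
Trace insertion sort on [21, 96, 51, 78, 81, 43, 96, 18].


Initial: [21, 96, 51, 78, 81, 43, 96, 18]
Insert 96: [21, 96, 51, 78, 81, 43, 96, 18]
Insert 51: [21, 51, 96, 78, 81, 43, 96, 18]
Insert 78: [21, 51, 78, 96, 81, 43, 96, 18]
Insert 81: [21, 51, 78, 81, 96, 43, 96, 18]
Insert 43: [21, 43, 51, 78, 81, 96, 96, 18]
Insert 96: [21, 43, 51, 78, 81, 96, 96, 18]
Insert 18: [18, 21, 43, 51, 78, 81, 96, 96]

Sorted: [18, 21, 43, 51, 78, 81, 96, 96]


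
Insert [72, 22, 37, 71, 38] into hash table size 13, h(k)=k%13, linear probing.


Insert 72: h=7 -> slot 7
Insert 22: h=9 -> slot 9
Insert 37: h=11 -> slot 11
Insert 71: h=6 -> slot 6
Insert 38: h=12 -> slot 12

Table: [None, None, None, None, None, None, 71, 72, None, 22, None, 37, 38]


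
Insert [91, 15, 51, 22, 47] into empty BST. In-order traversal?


Insert 91: root
Insert 15: L from 91
Insert 51: L from 91 -> R from 15
Insert 22: L from 91 -> R from 15 -> L from 51
Insert 47: L from 91 -> R from 15 -> L from 51 -> R from 22

In-order: [15, 22, 47, 51, 91]


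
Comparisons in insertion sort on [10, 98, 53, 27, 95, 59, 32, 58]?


Algorithm: insertion sort
Input: [10, 98, 53, 27, 95, 59, 32, 58]
Sorted: [10, 27, 32, 53, 58, 59, 95, 98]

20


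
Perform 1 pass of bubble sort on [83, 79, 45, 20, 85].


Initial: [83, 79, 45, 20, 85]
Pass 1: [79, 45, 20, 83, 85] (3 swaps)

After 1 pass: [79, 45, 20, 83, 85]


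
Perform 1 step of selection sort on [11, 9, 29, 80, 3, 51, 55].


Initial: [11, 9, 29, 80, 3, 51, 55]
Step 1: min=3 at 4
  Swap: [3, 9, 29, 80, 11, 51, 55]

After 1 step: [3, 9, 29, 80, 11, 51, 55]


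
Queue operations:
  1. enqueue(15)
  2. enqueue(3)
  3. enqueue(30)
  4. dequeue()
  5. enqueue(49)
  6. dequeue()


enqueue(15) -> [15]
enqueue(3) -> [15, 3]
enqueue(30) -> [15, 3, 30]
dequeue()->15, [3, 30]
enqueue(49) -> [3, 30, 49]
dequeue()->3, [30, 49]

Final queue: [30, 49]


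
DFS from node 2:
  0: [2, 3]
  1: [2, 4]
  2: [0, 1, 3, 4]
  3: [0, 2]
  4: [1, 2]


Visit 2, push [4, 3, 1, 0]
Visit 0, push [3]
Visit 3, push []
Visit 1, push [4]
Visit 4, push []

DFS order: [2, 0, 3, 1, 4]


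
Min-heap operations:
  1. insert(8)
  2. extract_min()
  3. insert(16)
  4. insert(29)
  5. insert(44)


insert(8) -> [8]
extract_min()->8, []
insert(16) -> [16]
insert(29) -> [16, 29]
insert(44) -> [16, 29, 44]

Final heap: [16, 29, 44]


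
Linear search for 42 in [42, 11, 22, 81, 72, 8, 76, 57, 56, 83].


i=0: 42==42 found!

Found at 0, 1 comps


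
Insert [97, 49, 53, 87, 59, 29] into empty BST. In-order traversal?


Insert 97: root
Insert 49: L from 97
Insert 53: L from 97 -> R from 49
Insert 87: L from 97 -> R from 49 -> R from 53
Insert 59: L from 97 -> R from 49 -> R from 53 -> L from 87
Insert 29: L from 97 -> L from 49

In-order: [29, 49, 53, 59, 87, 97]


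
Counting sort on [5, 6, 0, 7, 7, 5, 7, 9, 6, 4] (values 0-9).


Input: [5, 6, 0, 7, 7, 5, 7, 9, 6, 4]
Counts: [1, 0, 0, 0, 1, 2, 2, 3, 0, 1]

Sorted: [0, 4, 5, 5, 6, 6, 7, 7, 7, 9]
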